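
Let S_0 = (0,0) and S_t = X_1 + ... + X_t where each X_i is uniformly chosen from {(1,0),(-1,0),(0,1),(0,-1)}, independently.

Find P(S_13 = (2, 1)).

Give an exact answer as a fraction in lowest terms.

Answer: 552123/16777216

Derivation:
Let h be the number of horizontal steps (so 13-h are vertical). To end at (2,1) need (h+2)/2 right-steps and ((13-h)+1)/2 up-steps.
Sum over h with 2 ≤ h ≤ 12, h ≡ 0 (mod 2), 13-h ≡ 1 (mod 2):
h=2: C(13,2)·C(2,2)·C(11,6) = 78·1·462 = 36036
h=4: C(13,4)·C(4,3)·C(9,5) = 715·4·126 = 360360
h=6: C(13,6)·C(6,4)·C(7,4) = 1716·15·35 = 900900
h=8: C(13,8)·C(8,5)·C(5,3) = 1287·56·10 = 720720
h=10: C(13,10)·C(10,6)·C(3,2) = 286·210·3 = 180180
h=12: C(13,12)·C(12,7)·C(1,1) = 13·792·1 = 10296
Total favorable: 2208492
Total paths: 4^13 = 67108864
P = 2208492/67108864 = 552123/16777216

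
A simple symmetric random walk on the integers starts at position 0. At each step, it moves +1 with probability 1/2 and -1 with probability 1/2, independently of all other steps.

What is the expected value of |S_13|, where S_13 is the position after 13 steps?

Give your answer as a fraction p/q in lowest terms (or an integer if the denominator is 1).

S_13 takes values m ≡ 1 (mod 2) with |m| ≤ 13; P(S_13=m) = C(13,(13+m)/2)/2^13.
Total paths: 2^13 = 8192
Distribution: P(S=-13)=1/8192, P(S=-11)=13/8192, P(S=-9)=78/8192, P(S=-7)=286/8192, P(S=-5)=715/8192, P(S=-3)=1287/8192, P(S=-1)=1716/8192, P(S=1)=1716/8192, P(S=3)=1287/8192, P(S=5)=715/8192, P(S=7)=286/8192, P(S=9)=78/8192, P(S=11)=13/8192, P(S=13)=1/8192
E[|S_13|] = Σ_m |m|·P(S_13=m) = 24024/8192 = 3003/1024

Answer: 3003/1024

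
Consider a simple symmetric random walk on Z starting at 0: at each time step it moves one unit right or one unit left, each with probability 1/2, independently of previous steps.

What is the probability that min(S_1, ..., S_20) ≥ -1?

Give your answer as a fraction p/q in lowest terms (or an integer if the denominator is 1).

Answer: 88179/262144

Derivation:
Let f(t,s) = #length-t paths at position s with S_1..S_t all ≥ -1.
f(t,s) = f(t-1,s-1) + f(t-1,s+1) for s ≥ -1; f(t,s) = 0 for s < -1.
t=0: f(0,0)=1
t=1: f(1,-1)=1 f(1,1)=1
t=2: f(2,0)=2 f(2,2)=1
t=3: f(3,-1)=2 f(3,1)=3 f(3,3)=1
t=4: f(4,0)=5 f(4,2)=4 f(4,4)=1
t=5: f(5,-1)=5 f(5,1)=9 f(5,3)=5 f(5,5)=1
t=6: f(6,0)=14 f(6,2)=14 f(6,4)=6 f(6,6)=1
t=7: f(7,-1)=14 f(7,1)=28 f(7,3)=20 f(7,5)=7 f(7,7)=1
t=8: f(8,0)=42 f(8,2)=48 f(8,4)=27 f(8,6)=8 f(8,8)=1
t=9: f(9,-1)=42 f(9,1)=90 f(9,3)=75 f(9,5)=35 f(9,7)=9 f(9,9)=1
t=10: f(10,0)=132 f(10,2)=165 f(10,4)=110 f(10,6)=44 f(10,8)=10 f(10,10)=1
t=11: f(11,-1)=132 f(11,1)=297 f(11,3)=275 f(11,5)=154 f(11,7)=54 f(11,9)=11 f(11,11)=1
t=12: f(12,0)=429 f(12,2)=572 f(12,4)=429 f(12,6)=208 f(12,8)=65 f(12,10)=12 f(12,12)=1
t=13: f(13,-1)=429 f(13,1)=1001 f(13,3)=1001 f(13,5)=637 f(13,7)=273 f(13,9)=77 f(13,11)=13 f(13,13)=1
t=14: f(14,0)=1430 f(14,2)=2002 f(14,4)=1638 f(14,6)=910 f(14,8)=350 f(14,10)=90 f(14,12)=14 f(14,14)=1
t=15: f(15,-1)=1430 f(15,1)=3432 f(15,3)=3640 f(15,5)=2548 f(15,7)=1260 f(15,9)=440 f(15,11)=104 f(15,13)=15 f(15,15)=1
t=16: f(16,0)=4862 f(16,2)=7072 f(16,4)=6188 f(16,6)=3808 f(16,8)=1700 f(16,10)=544 f(16,12)=119 f(16,14)=16 f(16,16)=1
t=17: f(17,-1)=4862 f(17,1)=11934 f(17,3)=13260 f(17,5)=9996 f(17,7)=5508 f(17,9)=2244 f(17,11)=663 f(17,13)=135 f(17,15)=17 f(17,17)=1
t=18: f(18,0)=16796 f(18,2)=25194 f(18,4)=23256 f(18,6)=15504 f(18,8)=7752 f(18,10)=2907 f(18,12)=798 f(18,14)=152 f(18,16)=18 f(18,18)=1
t=19: f(19,-1)=16796 f(19,1)=41990 f(19,3)=48450 f(19,5)=38760 f(19,7)=23256 f(19,9)=10659 f(19,11)=3705 f(19,13)=950 f(19,15)=170 f(19,17)=19 f(19,19)=1
t=20: f(20,0)=58786 f(20,2)=90440 f(20,4)=87210 f(20,6)=62016 f(20,8)=33915 f(20,10)=14364 f(20,12)=4655 f(20,14)=1120 f(20,16)=189 f(20,18)=20 f(20,20)=1
Σ_s f(20,s) = 352716
P = 352716/1048576 = 88179/262144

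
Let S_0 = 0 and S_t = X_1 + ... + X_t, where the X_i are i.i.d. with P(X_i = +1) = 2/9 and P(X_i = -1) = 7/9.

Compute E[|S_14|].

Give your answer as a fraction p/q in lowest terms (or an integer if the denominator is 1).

Answer: 59488072301714/7625597484987

Derivation:
S_14 takes values m ≡ 0 (mod 2) with |m| ≤ 14; P(S_14=m) = C(14,(14+m)/2) · (2/9)^((14+m)/2) · (7/9)^((14-m)/2).
Distribution: P(S=-14)=678223072849/22876792454961, P(S=-12)=2712892291396/22876792454961, P(S=-10)=5038228541164/22876792454961, P(S=-8)=5757975475616/22876792454961, P(S=-6)=4524123587984/22876792454961, P(S=-4)=2585213478848/22876792454961, P(S=-2)=369316211264/7625597484987, P(S=0)=120593048576/7625597484987, P(S=2)=30148262144/7625597484987, P(S=4)=17227578368/22876792454961, P(S=6)=2461082624/22876792454961, P(S=8)=255696896/22876792454961, P(S=10)=18264064/22876792454961, P(S=12)=802816/22876792454961, P(S=14)=16384/22876792454961
E[|S_14|] = Σ_m |m|·P(S_14=m) = 59488072301714/7625597484987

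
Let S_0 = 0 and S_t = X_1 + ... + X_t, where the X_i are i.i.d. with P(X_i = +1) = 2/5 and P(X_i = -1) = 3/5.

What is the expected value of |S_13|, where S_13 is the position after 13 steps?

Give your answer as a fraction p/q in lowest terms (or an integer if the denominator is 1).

Answer: 882255673/244140625

Derivation:
S_13 takes values m ≡ 1 (mod 2) with |m| ≤ 13; P(S_13=m) = C(13,(13+m)/2) · (2/5)^((13+m)/2) · (3/5)^((13-m)/2).
Distribution: P(S=-13)=1594323/1220703125, P(S=-11)=13817466/1220703125, P(S=-9)=55269864/1220703125, P(S=-7)=135104112/1220703125, P(S=-5)=45034704/244140625, P(S=-3)=270208224/1220703125, P(S=-1)=240185088/1220703125, P(S=1)=160123392/1220703125, P(S=3)=80061696/1220703125, P(S=5)=5930496/244140625, P(S=7)=7907328/1220703125, P(S=9)=1437696/1220703125, P(S=11)=159744/1220703125, P(S=13)=8192/1220703125
E[|S_13|] = Σ_m |m|·P(S_13=m) = 882255673/244140625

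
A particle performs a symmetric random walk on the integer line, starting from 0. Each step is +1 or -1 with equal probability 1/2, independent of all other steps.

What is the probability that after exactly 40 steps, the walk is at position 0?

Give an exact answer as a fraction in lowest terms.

To return to 0 after 40 steps: need exactly 20 steps of +1 and 20 of -1.
Favorable paths: C(40,20) = 137846528820
Total paths: 2^40 = 1099511627776
P = 137846528820/1099511627776 = 34461632205/274877906944

Answer: 34461632205/274877906944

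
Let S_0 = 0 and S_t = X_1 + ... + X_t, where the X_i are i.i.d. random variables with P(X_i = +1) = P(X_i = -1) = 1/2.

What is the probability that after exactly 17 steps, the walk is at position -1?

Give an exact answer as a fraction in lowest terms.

To reach position -1 after 17 steps: need 8 steps of +1 and 9 of -1.
Favorable paths: C(17,8) = 24310
Total paths: 2^17 = 131072
P = 24310/131072 = 12155/65536

Answer: 12155/65536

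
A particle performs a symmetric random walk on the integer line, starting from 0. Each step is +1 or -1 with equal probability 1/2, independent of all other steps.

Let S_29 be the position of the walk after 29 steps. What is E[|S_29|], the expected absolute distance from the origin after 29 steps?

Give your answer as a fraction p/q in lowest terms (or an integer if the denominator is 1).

S_29 takes values m ≡ 1 (mod 2) with |m| ≤ 29; P(S_29=m) = C(29,(29+m)/2)/2^29.
Total paths: 2^29 = 536870912
Distribution: P(S=-29)=1/536870912, P(S=-27)=29/536870912, P(S=-25)=406/536870912, P(S=-23)=3654/536870912, P(S=-21)=23751/536870912, P(S=-19)=118755/536870912, P(S=-17)=475020/536870912, P(S=-15)=1560780/536870912, P(S=-13)=4292145/536870912, P(S=-11)=10015005/536870912, P(S=-9)=20030010/536870912, P(S=-7)=34597290/536870912, P(S=-5)=51895935/536870912, P(S=-3)=67863915/536870912, P(S=-1)=77558760/536870912, P(S=1)=77558760/536870912, P(S=3)=67863915/536870912, P(S=5)=51895935/536870912, P(S=7)=34597290/536870912, P(S=9)=20030010/536870912, P(S=11)=10015005/536870912, P(S=13)=4292145/536870912, P(S=15)=1560780/536870912, P(S=17)=475020/536870912, P(S=19)=118755/536870912, P(S=21)=23751/536870912, P(S=23)=3654/536870912, P(S=25)=406/536870912, P(S=27)=29/536870912, P(S=29)=1/536870912
E[|S_29|] = Σ_m |m|·P(S_29=m) = 2326762800/536870912 = 145422675/33554432

Answer: 145422675/33554432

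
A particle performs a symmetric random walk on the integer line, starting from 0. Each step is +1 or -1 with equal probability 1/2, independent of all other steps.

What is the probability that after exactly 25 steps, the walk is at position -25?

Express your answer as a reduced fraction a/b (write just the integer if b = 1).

To reach position -25 after 25 steps: need 0 steps of +1 and 25 of -1.
Favorable paths: C(25,0) = 1
Total paths: 2^25 = 33554432
P = 1/33554432 = 1/33554432

Answer: 1/33554432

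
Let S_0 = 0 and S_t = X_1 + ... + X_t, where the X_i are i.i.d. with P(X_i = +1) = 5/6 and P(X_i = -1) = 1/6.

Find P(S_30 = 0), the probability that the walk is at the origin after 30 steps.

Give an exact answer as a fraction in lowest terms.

Answer: 32873687744140625/1535235553616203874304

Derivation:
To be at 0 after 30 steps: need exactly 15 steps of +1 and 15 of -1.
Number of such sequences: C(30,15) = 155117520
Each has probability (5/6)^15 · (1/6)^15 = 30517578125/221073919720733357899776
P = 155117520 · 30517578125/221073919720733357899776 = 32873687744140625/1535235553616203874304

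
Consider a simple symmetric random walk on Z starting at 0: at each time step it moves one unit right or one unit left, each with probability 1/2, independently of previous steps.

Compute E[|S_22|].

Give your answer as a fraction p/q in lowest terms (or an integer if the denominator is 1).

Answer: 969969/262144

Derivation:
S_22 takes values m ≡ 0 (mod 2) with |m| ≤ 22; P(S_22=m) = C(22,(22+m)/2)/2^22.
Total paths: 2^22 = 4194304
Distribution: P(S=-22)=1/4194304, P(S=-20)=22/4194304, P(S=-18)=231/4194304, P(S=-16)=1540/4194304, P(S=-14)=7315/4194304, P(S=-12)=26334/4194304, P(S=-10)=74613/4194304, P(S=-8)=170544/4194304, P(S=-6)=319770/4194304, P(S=-4)=497420/4194304, P(S=-2)=646646/4194304, P(S=0)=705432/4194304, P(S=2)=646646/4194304, P(S=4)=497420/4194304, P(S=6)=319770/4194304, P(S=8)=170544/4194304, P(S=10)=74613/4194304, P(S=12)=26334/4194304, P(S=14)=7315/4194304, P(S=16)=1540/4194304, P(S=18)=231/4194304, P(S=20)=22/4194304, P(S=22)=1/4194304
E[|S_22|] = Σ_m |m|·P(S_22=m) = 15519504/4194304 = 969969/262144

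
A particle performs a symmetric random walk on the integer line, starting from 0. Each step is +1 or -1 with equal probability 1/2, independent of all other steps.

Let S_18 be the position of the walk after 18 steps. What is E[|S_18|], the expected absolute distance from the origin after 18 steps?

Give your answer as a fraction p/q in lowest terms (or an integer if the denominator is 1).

S_18 takes values m ≡ 0 (mod 2) with |m| ≤ 18; P(S_18=m) = C(18,(18+m)/2)/2^18.
Total paths: 2^18 = 262144
Distribution: P(S=-18)=1/262144, P(S=-16)=18/262144, P(S=-14)=153/262144, P(S=-12)=816/262144, P(S=-10)=3060/262144, P(S=-8)=8568/262144, P(S=-6)=18564/262144, P(S=-4)=31824/262144, P(S=-2)=43758/262144, P(S=0)=48620/262144, P(S=2)=43758/262144, P(S=4)=31824/262144, P(S=6)=18564/262144, P(S=8)=8568/262144, P(S=10)=3060/262144, P(S=12)=816/262144, P(S=14)=153/262144, P(S=16)=18/262144, P(S=18)=1/262144
E[|S_18|] = Σ_m |m|·P(S_18=m) = 875160/262144 = 109395/32768

Answer: 109395/32768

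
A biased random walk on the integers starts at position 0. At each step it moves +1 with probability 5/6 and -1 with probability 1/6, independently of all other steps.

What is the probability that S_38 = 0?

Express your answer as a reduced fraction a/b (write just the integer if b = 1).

Answer: 28089891910552978515625/15471637197735803319257923584

Derivation:
To be at 0 after 38 steps: need exactly 19 steps of +1 and 19 of -1.
Number of such sequences: C(38,19) = 35345263800
Each has probability (5/6)^19 · (1/6)^19 = 19073486328125/371319292745659279662190166016
P = 35345263800 · 19073486328125/371319292745659279662190166016 = 28089891910552978515625/15471637197735803319257923584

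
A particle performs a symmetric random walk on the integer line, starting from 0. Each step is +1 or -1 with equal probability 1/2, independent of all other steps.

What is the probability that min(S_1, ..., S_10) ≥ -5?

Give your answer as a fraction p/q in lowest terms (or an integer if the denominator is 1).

Answer: 957/1024

Derivation:
Let f(t,s) = #length-t paths at position s with S_1..S_t all ≥ -5.
f(t,s) = f(t-1,s-1) + f(t-1,s+1) for s ≥ -5; f(t,s) = 0 for s < -5.
t=0: f(0,0)=1
t=1: f(1,-1)=1 f(1,1)=1
t=2: f(2,-2)=1 f(2,0)=2 f(2,2)=1
t=3: f(3,-3)=1 f(3,-1)=3 f(3,1)=3 f(3,3)=1
t=4: f(4,-4)=1 f(4,-2)=4 f(4,0)=6 f(4,2)=4 f(4,4)=1
t=5: f(5,-5)=1 f(5,-3)=5 f(5,-1)=10 f(5,1)=10 f(5,3)=5 f(5,5)=1
t=6: f(6,-4)=6 f(6,-2)=15 f(6,0)=20 f(6,2)=15 f(6,4)=6 f(6,6)=1
t=7: f(7,-5)=6 f(7,-3)=21 f(7,-1)=35 f(7,1)=35 f(7,3)=21 f(7,5)=7 f(7,7)=1
t=8: f(8,-4)=27 f(8,-2)=56 f(8,0)=70 f(8,2)=56 f(8,4)=28 f(8,6)=8 f(8,8)=1
t=9: f(9,-5)=27 f(9,-3)=83 f(9,-1)=126 f(9,1)=126 f(9,3)=84 f(9,5)=36 f(9,7)=9 f(9,9)=1
t=10: f(10,-4)=110 f(10,-2)=209 f(10,0)=252 f(10,2)=210 f(10,4)=120 f(10,6)=45 f(10,8)=10 f(10,10)=1
Σ_s f(10,s) = 957
P = 957/1024 = 957/1024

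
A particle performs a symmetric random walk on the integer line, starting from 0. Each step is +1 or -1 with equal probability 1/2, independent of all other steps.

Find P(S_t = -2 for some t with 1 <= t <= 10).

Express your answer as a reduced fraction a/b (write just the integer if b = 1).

Count via complement. Let g(t,s) = #length-t paths at position s with S_1..S_t all ≠ -2.
g(t,s) = g(t-1,s-1) + g(t-1,s+1) for s ≠ -2; g(t,-2) = 0.
t=0: g(0,0)=1
t=1: g(1,-1)=1 g(1,1)=1
t=2: g(2,0)=2 g(2,2)=1
t=3: g(3,-1)=2 g(3,1)=3 g(3,3)=1
t=4: g(4,0)=5 g(4,2)=4 g(4,4)=1
t=5: g(5,-1)=5 g(5,1)=9 g(5,3)=5 g(5,5)=1
t=6: g(6,0)=14 g(6,2)=14 g(6,4)=6 g(6,6)=1
t=7: g(7,-1)=14 g(7,1)=28 g(7,3)=20 g(7,5)=7 g(7,7)=1
t=8: g(8,0)=42 g(8,2)=48 g(8,4)=27 g(8,6)=8 g(8,8)=1
t=9: g(9,-1)=42 g(9,1)=90 g(9,3)=75 g(9,5)=35 g(9,7)=9 g(9,9)=1
t=10: g(10,0)=132 g(10,2)=165 g(10,4)=110 g(10,6)=44 g(10,8)=10 g(10,10)=1
Paths never hitting -2: Σ_s g(10,s) = 462
Paths hitting -2: 2^10 - 462 = 562
P = 562/1024 = 281/512

Answer: 281/512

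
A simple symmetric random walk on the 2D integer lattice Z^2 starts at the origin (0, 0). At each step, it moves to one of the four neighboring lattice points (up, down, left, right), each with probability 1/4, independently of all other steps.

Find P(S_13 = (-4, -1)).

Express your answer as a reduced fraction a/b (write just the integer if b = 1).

Answer: 920205/67108864

Derivation:
Let h be the number of horizontal steps (so 13-h are vertical). To end at (-4,-1) need (h-4)/2 right-steps and ((13-h)-1)/2 up-steps.
Sum over h with 4 ≤ h ≤ 12, h ≡ 0 (mod 2), 13-h ≡ 1 (mod 2):
h=4: C(13,4)·C(4,0)·C(9,4) = 715·1·126 = 90090
h=6: C(13,6)·C(6,1)·C(7,3) = 1716·6·35 = 360360
h=8: C(13,8)·C(8,2)·C(5,2) = 1287·28·10 = 360360
h=10: C(13,10)·C(10,3)·C(3,1) = 286·120·3 = 102960
h=12: C(13,12)·C(12,4)·C(1,0) = 13·495·1 = 6435
Total favorable: 920205
Total paths: 4^13 = 67108864
P = 920205/67108864 = 920205/67108864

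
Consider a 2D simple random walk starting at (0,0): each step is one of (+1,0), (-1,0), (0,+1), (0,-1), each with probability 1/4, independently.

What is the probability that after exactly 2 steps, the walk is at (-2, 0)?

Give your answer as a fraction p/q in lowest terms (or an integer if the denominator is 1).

Answer: 1/16

Derivation:
Let h be the number of horizontal steps (so 2-h are vertical). To end at (-2,0) need (h-2)/2 right-steps and ((2-h)+0)/2 up-steps.
Sum over h with 2 ≤ h ≤ 2, h ≡ 0 (mod 2), 2-h ≡ 0 (mod 2):
h=2: C(2,2)·C(2,0)·C(0,0) = 1·1·1 = 1
Total favorable: 1
Total paths: 4^2 = 16
P = 1/16 = 1/16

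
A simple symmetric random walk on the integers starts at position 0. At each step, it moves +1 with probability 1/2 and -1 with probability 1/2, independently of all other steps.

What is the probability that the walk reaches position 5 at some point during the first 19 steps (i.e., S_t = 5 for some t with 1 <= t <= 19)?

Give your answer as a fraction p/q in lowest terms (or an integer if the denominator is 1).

Count via complement. Let g(t,s) = #length-t paths at position s with S_1..S_t all ≠ 5.
g(t,s) = g(t-1,s-1) + g(t-1,s+1) for s ≠ 5; g(t,5) = 0.
t=0: g(0,0)=1
t=1: g(1,-1)=1 g(1,1)=1
t=2: g(2,-2)=1 g(2,0)=2 g(2,2)=1
t=3: g(3,-3)=1 g(3,-1)=3 g(3,1)=3 g(3,3)=1
t=4: g(4,-4)=1 g(4,-2)=4 g(4,0)=6 g(4,2)=4 g(4,4)=1
t=5: g(5,-5)=1 g(5,-3)=5 g(5,-1)=10 g(5,1)=10 g(5,3)=5
t=6: g(6,-6)=1 g(6,-4)=6 g(6,-2)=15 g(6,0)=20 g(6,2)=15 g(6,4)=5
t=7: g(7,-7)=1 g(7,-5)=7 g(7,-3)=21 g(7,-1)=35 g(7,1)=35 g(7,3)=20
t=8: g(8,-8)=1 g(8,-6)=8 g(8,-4)=28 g(8,-2)=56 g(8,0)=70 g(8,2)=55 g(8,4)=20
t=9: g(9,-9)=1 g(9,-7)=9 g(9,-5)=36 g(9,-3)=84 g(9,-1)=126 g(9,1)=125 g(9,3)=75
t=10: g(10,-10)=1 g(10,-8)=10 g(10,-6)=45 g(10,-4)=120 g(10,-2)=210 g(10,0)=251 g(10,2)=200 g(10,4)=75
t=11: g(11,-11)=1 g(11,-9)=11 g(11,-7)=55 g(11,-5)=165 g(11,-3)=330 g(11,-1)=461 g(11,1)=451 g(11,3)=275
t=12: g(12,-12)=1 g(12,-10)=12 g(12,-8)=66 g(12,-6)=220 g(12,-4)=495 g(12,-2)=791 g(12,0)=912 g(12,2)=726 g(12,4)=275
t=13: g(13,-13)=1 g(13,-11)=13 g(13,-9)=78 g(13,-7)=286 g(13,-5)=715 g(13,-3)=1286 g(13,-1)=1703 g(13,1)=1638 g(13,3)=1001
t=14: g(14,-14)=1 g(14,-12)=14 g(14,-10)=91 g(14,-8)=364 g(14,-6)=1001 g(14,-4)=2001 g(14,-2)=2989 g(14,0)=3341 g(14,2)=2639 g(14,4)=1001
t=15: g(15,-15)=1 g(15,-13)=15 g(15,-11)=105 g(15,-9)=455 g(15,-7)=1365 g(15,-5)=3002 g(15,-3)=4990 g(15,-1)=6330 g(15,1)=5980 g(15,3)=3640
t=16: g(16,-16)=1 g(16,-14)=16 g(16,-12)=120 g(16,-10)=560 g(16,-8)=1820 g(16,-6)=4367 g(16,-4)=7992 g(16,-2)=11320 g(16,0)=12310 g(16,2)=9620 g(16,4)=3640
t=17: g(17,-17)=1 g(17,-15)=17 g(17,-13)=136 g(17,-11)=680 g(17,-9)=2380 g(17,-7)=6187 g(17,-5)=12359 g(17,-3)=19312 g(17,-1)=23630 g(17,1)=21930 g(17,3)=13260
t=18: g(18,-18)=1 g(18,-16)=18 g(18,-14)=153 g(18,-12)=816 g(18,-10)=3060 g(18,-8)=8567 g(18,-6)=18546 g(18,-4)=31671 g(18,-2)=42942 g(18,0)=45560 g(18,2)=35190 g(18,4)=13260
t=19: g(19,-19)=1 g(19,-17)=19 g(19,-15)=171 g(19,-13)=969 g(19,-11)=3876 g(19,-9)=11627 g(19,-7)=27113 g(19,-5)=50217 g(19,-3)=74613 g(19,-1)=88502 g(19,1)=80750 g(19,3)=48450
Paths never hitting 5: Σ_s g(19,s) = 386308
Paths hitting 5: 2^19 - 386308 = 137980
P = 137980/524288 = 34495/131072

Answer: 34495/131072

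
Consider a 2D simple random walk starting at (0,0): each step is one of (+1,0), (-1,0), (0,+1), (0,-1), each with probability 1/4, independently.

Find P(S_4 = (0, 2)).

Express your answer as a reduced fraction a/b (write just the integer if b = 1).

Let h be the number of horizontal steps (so 4-h are vertical). To end at (0,2) need (h+0)/2 right-steps and ((4-h)+2)/2 up-steps.
Sum over h with 0 ≤ h ≤ 2, h ≡ 0 (mod 2), 4-h ≡ 0 (mod 2):
h=0: C(4,0)·C(0,0)·C(4,3) = 1·1·4 = 4
h=2: C(4,2)·C(2,1)·C(2,2) = 6·2·1 = 12
Total favorable: 16
Total paths: 4^4 = 256
P = 16/256 = 1/16

Answer: 1/16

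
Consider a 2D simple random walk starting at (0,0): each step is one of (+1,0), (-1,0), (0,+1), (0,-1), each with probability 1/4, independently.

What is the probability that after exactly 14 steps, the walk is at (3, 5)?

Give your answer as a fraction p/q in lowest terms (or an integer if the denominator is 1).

Let h be the number of horizontal steps (so 14-h are vertical). To end at (3,5) need (h+3)/2 right-steps and ((14-h)+5)/2 up-steps.
Sum over h with 3 ≤ h ≤ 9, h ≡ 1 (mod 2), 14-h ≡ 1 (mod 2):
h=3: C(14,3)·C(3,3)·C(11,8) = 364·1·165 = 60060
h=5: C(14,5)·C(5,4)·C(9,7) = 2002·5·36 = 360360
h=7: C(14,7)·C(7,5)·C(7,6) = 3432·21·7 = 504504
h=9: C(14,9)·C(9,6)·C(5,5) = 2002·84·1 = 168168
Total favorable: 1093092
Total paths: 4^14 = 268435456
P = 1093092/268435456 = 273273/67108864

Answer: 273273/67108864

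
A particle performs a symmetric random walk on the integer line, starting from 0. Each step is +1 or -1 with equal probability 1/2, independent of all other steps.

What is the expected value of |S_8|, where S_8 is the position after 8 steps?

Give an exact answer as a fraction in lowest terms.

Answer: 35/16

Derivation:
S_8 takes values m ≡ 0 (mod 2) with |m| ≤ 8; P(S_8=m) = C(8,(8+m)/2)/2^8.
Total paths: 2^8 = 256
Distribution: P(S=-8)=1/256, P(S=-6)=8/256, P(S=-4)=28/256, P(S=-2)=56/256, P(S=0)=70/256, P(S=2)=56/256, P(S=4)=28/256, P(S=6)=8/256, P(S=8)=1/256
E[|S_8|] = Σ_m |m|·P(S_8=m) = 560/256 = 35/16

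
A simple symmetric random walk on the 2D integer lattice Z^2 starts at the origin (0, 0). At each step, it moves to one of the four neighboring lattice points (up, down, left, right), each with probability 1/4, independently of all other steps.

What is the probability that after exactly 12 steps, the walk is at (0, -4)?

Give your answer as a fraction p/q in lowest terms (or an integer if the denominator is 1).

Let h be the number of horizontal steps (so 12-h are vertical). To end at (0,-4) need (h+0)/2 right-steps and ((12-h)-4)/2 up-steps.
Sum over h with 0 ≤ h ≤ 8, h ≡ 0 (mod 2), 12-h ≡ 0 (mod 2):
h=0: C(12,0)·C(0,0)·C(12,4) = 1·1·495 = 495
h=2: C(12,2)·C(2,1)·C(10,3) = 66·2·120 = 15840
h=4: C(12,4)·C(4,2)·C(8,2) = 495·6·28 = 83160
h=6: C(12,6)·C(6,3)·C(6,1) = 924·20·6 = 110880
h=8: C(12,8)·C(8,4)·C(4,0) = 495·70·1 = 34650
Total favorable: 245025
Total paths: 4^12 = 16777216
P = 245025/16777216 = 245025/16777216

Answer: 245025/16777216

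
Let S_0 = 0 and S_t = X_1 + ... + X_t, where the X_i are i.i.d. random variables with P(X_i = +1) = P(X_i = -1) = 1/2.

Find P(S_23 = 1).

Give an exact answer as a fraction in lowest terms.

To reach position 1 after 23 steps: need 12 steps of +1 and 11 of -1.
Favorable paths: C(23,12) = 1352078
Total paths: 2^23 = 8388608
P = 1352078/8388608 = 676039/4194304

Answer: 676039/4194304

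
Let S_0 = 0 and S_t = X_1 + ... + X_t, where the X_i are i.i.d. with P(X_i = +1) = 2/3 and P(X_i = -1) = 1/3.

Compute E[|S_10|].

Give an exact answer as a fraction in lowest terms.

S_10 takes values m ≡ 0 (mod 2) with |m| ≤ 10; P(S_10=m) = C(10,(10+m)/2) · (2/3)^((10+m)/2) · (1/3)^((10-m)/2).
Distribution: P(S=-10)=1/59049, P(S=-8)=20/59049, P(S=-6)=20/6561, P(S=-4)=320/19683, P(S=-2)=1120/19683, P(S=0)=896/6561, P(S=2)=4480/19683, P(S=4)=5120/19683, P(S=6)=1280/6561, P(S=8)=5120/59049, P(S=10)=1024/59049
E[|S_10|] = Σ_m |m|·P(S_10=m) = 220450/59049

Answer: 220450/59049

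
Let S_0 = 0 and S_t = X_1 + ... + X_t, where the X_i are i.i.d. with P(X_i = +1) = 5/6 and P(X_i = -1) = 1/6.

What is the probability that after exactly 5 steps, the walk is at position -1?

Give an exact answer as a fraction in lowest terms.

To reach position -1 after 5 steps: need 2 steps of +1 and 3 steps of -1.
Number of such sequences: C(5,2) = 10
Each has probability (5/6)^2 · (1/6)^3 = 25/7776
P = 10 · 25/7776 = 125/3888

Answer: 125/3888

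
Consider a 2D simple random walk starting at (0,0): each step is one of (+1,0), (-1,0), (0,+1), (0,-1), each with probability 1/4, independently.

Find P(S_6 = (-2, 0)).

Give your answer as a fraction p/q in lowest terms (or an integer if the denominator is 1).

Let h be the number of horizontal steps (so 6-h are vertical). To end at (-2,0) need (h-2)/2 right-steps and ((6-h)+0)/2 up-steps.
Sum over h with 2 ≤ h ≤ 6, h ≡ 0 (mod 2), 6-h ≡ 0 (mod 2):
h=2: C(6,2)·C(2,0)·C(4,2) = 15·1·6 = 90
h=4: C(6,4)·C(4,1)·C(2,1) = 15·4·2 = 120
h=6: C(6,6)·C(6,2)·C(0,0) = 1·15·1 = 15
Total favorable: 225
Total paths: 4^6 = 4096
P = 225/4096 = 225/4096

Answer: 225/4096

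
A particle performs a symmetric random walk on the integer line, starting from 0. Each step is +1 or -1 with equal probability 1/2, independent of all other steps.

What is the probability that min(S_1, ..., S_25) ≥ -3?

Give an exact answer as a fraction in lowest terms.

Answer: 2414425/4194304

Derivation:
Let f(t,s) = #length-t paths at position s with S_1..S_t all ≥ -3.
f(t,s) = f(t-1,s-1) + f(t-1,s+1) for s ≥ -3; f(t,s) = 0 for s < -3.
t=0: f(0,0)=1
t=1: f(1,-1)=1 f(1,1)=1
t=2: f(2,-2)=1 f(2,0)=2 f(2,2)=1
t=3: f(3,-3)=1 f(3,-1)=3 f(3,1)=3 f(3,3)=1
t=4: f(4,-2)=4 f(4,0)=6 f(4,2)=4 f(4,4)=1
t=5: f(5,-3)=4 f(5,-1)=10 f(5,1)=10 f(5,3)=5 f(5,5)=1
t=6: f(6,-2)=14 f(6,0)=20 f(6,2)=15 f(6,4)=6 f(6,6)=1
t=7: f(7,-3)=14 f(7,-1)=34 f(7,1)=35 f(7,3)=21 f(7,5)=7 f(7,7)=1
t=8: f(8,-2)=48 f(8,0)=69 f(8,2)=56 f(8,4)=28 f(8,6)=8 f(8,8)=1
t=9: f(9,-3)=48 f(9,-1)=117 f(9,1)=125 f(9,3)=84 f(9,5)=36 f(9,7)=9 f(9,9)=1
t=10: f(10,-2)=165 f(10,0)=242 f(10,2)=209 f(10,4)=120 f(10,6)=45 f(10,8)=10 f(10,10)=1
t=11: f(11,-3)=165 f(11,-1)=407 f(11,1)=451 f(11,3)=329 f(11,5)=165 f(11,7)=55 f(11,9)=11 f(11,11)=1
t=12: f(12,-2)=572 f(12,0)=858 f(12,2)=780 f(12,4)=494 f(12,6)=220 f(12,8)=66 f(12,10)=12 f(12,12)=1
t=13: f(13,-3)=572 f(13,-1)=1430 f(13,1)=1638 f(13,3)=1274 f(13,5)=714 f(13,7)=286 f(13,9)=78 f(13,11)=13 f(13,13)=1
t=14: f(14,-2)=2002 f(14,0)=3068 f(14,2)=2912 f(14,4)=1988 f(14,6)=1000 f(14,8)=364 f(14,10)=91 f(14,12)=14 f(14,14)=1
t=15: f(15,-3)=2002 f(15,-1)=5070 f(15,1)=5980 f(15,3)=4900 f(15,5)=2988 f(15,7)=1364 f(15,9)=455 f(15,11)=105 f(15,13)=15 f(15,15)=1
t=16: f(16,-2)=7072 f(16,0)=11050 f(16,2)=10880 f(16,4)=7888 f(16,6)=4352 f(16,8)=1819 f(16,10)=560 f(16,12)=120 f(16,14)=16 f(16,16)=1
t=17: f(17,-3)=7072 f(17,-1)=18122 f(17,1)=21930 f(17,3)=18768 f(17,5)=12240 f(17,7)=6171 f(17,9)=2379 f(17,11)=680 f(17,13)=136 f(17,15)=17 f(17,17)=1
t=18: f(18,-2)=25194 f(18,0)=40052 f(18,2)=40698 f(18,4)=31008 f(18,6)=18411 f(18,8)=8550 f(18,10)=3059 f(18,12)=816 f(18,14)=153 f(18,16)=18 f(18,18)=1
t=19: f(19,-3)=25194 f(19,-1)=65246 f(19,1)=80750 f(19,3)=71706 f(19,5)=49419 f(19,7)=26961 f(19,9)=11609 f(19,11)=3875 f(19,13)=969 f(19,15)=171 f(19,17)=19 f(19,19)=1
t=20: f(20,-2)=90440 f(20,0)=145996 f(20,2)=152456 f(20,4)=121125 f(20,6)=76380 f(20,8)=38570 f(20,10)=15484 f(20,12)=4844 f(20,14)=1140 f(20,16)=190 f(20,18)=20 f(20,20)=1
t=21: f(21,-3)=90440 f(21,-1)=236436 f(21,1)=298452 f(21,3)=273581 f(21,5)=197505 f(21,7)=114950 f(21,9)=54054 f(21,11)=20328 f(21,13)=5984 f(21,15)=1330 f(21,17)=210 f(21,19)=21 f(21,21)=1
t=22: f(22,-2)=326876 f(22,0)=534888 f(22,2)=572033 f(22,4)=471086 f(22,6)=312455 f(22,8)=169004 f(22,10)=74382 f(22,12)=26312 f(22,14)=7314 f(22,16)=1540 f(22,18)=231 f(22,20)=22 f(22,22)=1
t=23: f(23,-3)=326876 f(23,-1)=861764 f(23,1)=1106921 f(23,3)=1043119 f(23,5)=783541 f(23,7)=481459 f(23,9)=243386 f(23,11)=100694 f(23,13)=33626 f(23,15)=8854 f(23,17)=1771 f(23,19)=253 f(23,21)=23 f(23,23)=1
t=24: f(24,-2)=1188640 f(24,0)=1968685 f(24,2)=2150040 f(24,4)=1826660 f(24,6)=1265000 f(24,8)=724845 f(24,10)=344080 f(24,12)=134320 f(24,14)=42480 f(24,16)=10625 f(24,18)=2024 f(24,20)=276 f(24,22)=24 f(24,24)=1
t=25: f(25,-3)=1188640 f(25,-1)=3157325 f(25,1)=4118725 f(25,3)=3976700 f(25,5)=3091660 f(25,7)=1989845 f(25,9)=1068925 f(25,11)=478400 f(25,13)=176800 f(25,15)=53105 f(25,17)=12649 f(25,19)=2300 f(25,21)=300 f(25,23)=25 f(25,25)=1
Σ_s f(25,s) = 19315400
P = 19315400/33554432 = 2414425/4194304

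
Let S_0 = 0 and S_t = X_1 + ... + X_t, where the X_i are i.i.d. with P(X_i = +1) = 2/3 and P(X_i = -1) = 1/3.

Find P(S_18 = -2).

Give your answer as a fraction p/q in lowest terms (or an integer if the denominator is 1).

To reach position -2 after 18 steps: need 8 steps of +1 and 10 steps of -1.
Number of such sequences: C(18,8) = 43758
Each has probability (2/3)^8 · (1/3)^10 = 256/387420489
P = 43758 · 256/387420489 = 1244672/43046721

Answer: 1244672/43046721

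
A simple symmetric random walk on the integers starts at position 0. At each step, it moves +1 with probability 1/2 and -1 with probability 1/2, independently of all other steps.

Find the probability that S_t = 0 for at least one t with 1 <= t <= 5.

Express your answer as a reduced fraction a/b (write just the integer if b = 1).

Answer: 5/8

Derivation:
Count via complement. Let g(t,s) = #length-t paths at position s with S_1..S_t all ≠ 0.
g(t,s) = g(t-1,s-1) + g(t-1,s+1) for s ≠ 0; g(t,0) = 0.
t=0: g(0,0)=1
t=1: g(1,-1)=1 g(1,1)=1
t=2: g(2,-2)=1 g(2,2)=1
t=3: g(3,-3)=1 g(3,-1)=1 g(3,1)=1 g(3,3)=1
t=4: g(4,-4)=1 g(4,-2)=2 g(4,2)=2 g(4,4)=1
t=5: g(5,-5)=1 g(5,-3)=3 g(5,-1)=2 g(5,1)=2 g(5,3)=3 g(5,5)=1
Paths never hitting 0: Σ_s g(5,s) = 12
Paths hitting 0: 2^5 - 12 = 20
P = 20/32 = 5/8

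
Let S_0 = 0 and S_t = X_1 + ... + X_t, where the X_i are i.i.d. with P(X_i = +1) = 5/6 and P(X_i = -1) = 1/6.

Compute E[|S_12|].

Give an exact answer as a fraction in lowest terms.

S_12 takes values m ≡ 0 (mod 2) with |m| ≤ 12; P(S_12=m) = C(12,(12+m)/2) · (5/6)^((12+m)/2) · (1/6)^((12-m)/2).
Distribution: P(S=-12)=1/2176782336, P(S=-10)=5/181398528, P(S=-8)=275/362797056, P(S=-6)=6875/544195584, P(S=-4)=34375/241864704, P(S=-2)=34375/30233088, P(S=0)=1203125/181398528, P(S=2)=859375/30233088, P(S=4)=21484375/241864704, P(S=6)=107421875/544195584, P(S=8)=107421875/362797056, P(S=10)=48828125/181398528, P(S=12)=244140625/2176782336
E[|S_12|] = Σ_m |m|·P(S_12=m) = 121020773/15116544

Answer: 121020773/15116544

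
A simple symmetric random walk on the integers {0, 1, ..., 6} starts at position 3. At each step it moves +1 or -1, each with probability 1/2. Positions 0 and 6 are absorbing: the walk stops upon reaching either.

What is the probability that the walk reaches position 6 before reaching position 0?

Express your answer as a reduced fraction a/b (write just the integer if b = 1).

Symmetric walk (p = 1/2): the harmonic-function argument gives P(hit 6 before 0 | start at 3) = a/N.
P = 3/6 = 1/2

Answer: 1/2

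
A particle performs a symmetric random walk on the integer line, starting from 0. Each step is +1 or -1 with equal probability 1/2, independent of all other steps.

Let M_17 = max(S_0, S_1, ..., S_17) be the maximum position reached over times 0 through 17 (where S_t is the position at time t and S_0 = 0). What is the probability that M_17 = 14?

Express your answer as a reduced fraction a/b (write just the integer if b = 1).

Let M_17 = max(S_0,...,S_17). Use the reflection principle: for j ≥ 1, #{paths with M_17 ≥ j} = #{S_17 ≥ j} + #{S_17 ≥ j+1}.
By reflection, #{M_17 ≥ 14} = #{S_17 ≥ 14} + #{S_17 ≥ 15} = 18 + 18 = 36.
#{M_17 ≥ 15} = #{S_17 ≥ 15} + #{S_17 ≥ 16} = 18 + 1 = 19.
#{M_17 = 14} = 36 - 19 = 17.
P(M_17 = 14) = 17/131072 = 17/131072

Answer: 17/131072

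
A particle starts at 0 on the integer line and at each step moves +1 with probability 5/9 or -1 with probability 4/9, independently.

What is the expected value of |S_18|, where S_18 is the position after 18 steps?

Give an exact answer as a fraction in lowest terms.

Answer: 61762437264729362/16677181699666569

Derivation:
S_18 takes values m ≡ 0 (mod 2) with |m| ≤ 18; P(S_18=m) = C(18,(18+m)/2) · (5/9)^((18+m)/2) · (4/9)^((18-m)/2).
Distribution: P(S=-18)=68719476736/150094635296999121, P(S=-16)=171798691840/16677181699666569, P(S=-14)=1825361100800/16677181699666569, P(S=-12)=36507222016000/50031545098999707, P(S=-10)=57042534400000/16677181699666569, P(S=-8)=199648870400000/16677181699666569, P(S=-6)=1622147072000000/50031545098999707, P(S=-4)=1158676480000000/16677181699666569, P(S=-2)=1991475200000000/16677181699666569, P(S=0)=24893440000000000/150094635296999121, P(S=2)=3111680000000000/16677181699666569, P(S=4)=2828800000000000/16677181699666569, P(S=6)=6188000000000000/50031545098999707, P(S=8)=1190000000000000/16677181699666569, P(S=10)=531250000000000/16677181699666569, P(S=12)=531250000000000/50031545098999707, P(S=14)=41503906250000/16677181699666569, P(S=16)=6103515625000/16677181699666569, P(S=18)=3814697265625/150094635296999121
E[|S_18|] = Σ_m |m|·P(S_18=m) = 61762437264729362/16677181699666569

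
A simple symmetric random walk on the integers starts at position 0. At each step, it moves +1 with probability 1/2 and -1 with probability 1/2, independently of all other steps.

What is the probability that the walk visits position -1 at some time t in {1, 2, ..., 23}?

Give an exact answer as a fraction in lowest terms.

Count via complement. Let g(t,s) = #length-t paths at position s with S_1..S_t all ≠ -1.
g(t,s) = g(t-1,s-1) + g(t-1,s+1) for s ≠ -1; g(t,-1) = 0.
t=0: g(0,0)=1
t=1: g(1,1)=1
t=2: g(2,0)=1 g(2,2)=1
t=3: g(3,1)=2 g(3,3)=1
t=4: g(4,0)=2 g(4,2)=3 g(4,4)=1
t=5: g(5,1)=5 g(5,3)=4 g(5,5)=1
t=6: g(6,0)=5 g(6,2)=9 g(6,4)=5 g(6,6)=1
t=7: g(7,1)=14 g(7,3)=14 g(7,5)=6 g(7,7)=1
t=8: g(8,0)=14 g(8,2)=28 g(8,4)=20 g(8,6)=7 g(8,8)=1
t=9: g(9,1)=42 g(9,3)=48 g(9,5)=27 g(9,7)=8 g(9,9)=1
t=10: g(10,0)=42 g(10,2)=90 g(10,4)=75 g(10,6)=35 g(10,8)=9 g(10,10)=1
t=11: g(11,1)=132 g(11,3)=165 g(11,5)=110 g(11,7)=44 g(11,9)=10 g(11,11)=1
t=12: g(12,0)=132 g(12,2)=297 g(12,4)=275 g(12,6)=154 g(12,8)=54 g(12,10)=11 g(12,12)=1
t=13: g(13,1)=429 g(13,3)=572 g(13,5)=429 g(13,7)=208 g(13,9)=65 g(13,11)=12 g(13,13)=1
t=14: g(14,0)=429 g(14,2)=1001 g(14,4)=1001 g(14,6)=637 g(14,8)=273 g(14,10)=77 g(14,12)=13 g(14,14)=1
t=15: g(15,1)=1430 g(15,3)=2002 g(15,5)=1638 g(15,7)=910 g(15,9)=350 g(15,11)=90 g(15,13)=14 g(15,15)=1
t=16: g(16,0)=1430 g(16,2)=3432 g(16,4)=3640 g(16,6)=2548 g(16,8)=1260 g(16,10)=440 g(16,12)=104 g(16,14)=15 g(16,16)=1
t=17: g(17,1)=4862 g(17,3)=7072 g(17,5)=6188 g(17,7)=3808 g(17,9)=1700 g(17,11)=544 g(17,13)=119 g(17,15)=16 g(17,17)=1
t=18: g(18,0)=4862 g(18,2)=11934 g(18,4)=13260 g(18,6)=9996 g(18,8)=5508 g(18,10)=2244 g(18,12)=663 g(18,14)=135 g(18,16)=17 g(18,18)=1
t=19: g(19,1)=16796 g(19,3)=25194 g(19,5)=23256 g(19,7)=15504 g(19,9)=7752 g(19,11)=2907 g(19,13)=798 g(19,15)=152 g(19,17)=18 g(19,19)=1
t=20: g(20,0)=16796 g(20,2)=41990 g(20,4)=48450 g(20,6)=38760 g(20,8)=23256 g(20,10)=10659 g(20,12)=3705 g(20,14)=950 g(20,16)=170 g(20,18)=19 g(20,20)=1
t=21: g(21,1)=58786 g(21,3)=90440 g(21,5)=87210 g(21,7)=62016 g(21,9)=33915 g(21,11)=14364 g(21,13)=4655 g(21,15)=1120 g(21,17)=189 g(21,19)=20 g(21,21)=1
t=22: g(22,0)=58786 g(22,2)=149226 g(22,4)=177650 g(22,6)=149226 g(22,8)=95931 g(22,10)=48279 g(22,12)=19019 g(22,14)=5775 g(22,16)=1309 g(22,18)=209 g(22,20)=21 g(22,22)=1
t=23: g(23,1)=208012 g(23,3)=326876 g(23,5)=326876 g(23,7)=245157 g(23,9)=144210 g(23,11)=67298 g(23,13)=24794 g(23,15)=7084 g(23,17)=1518 g(23,19)=230 g(23,21)=22 g(23,23)=1
Paths never hitting -1: Σ_s g(23,s) = 1352078
Paths hitting -1: 2^23 - 1352078 = 7036530
P = 7036530/8388608 = 3518265/4194304

Answer: 3518265/4194304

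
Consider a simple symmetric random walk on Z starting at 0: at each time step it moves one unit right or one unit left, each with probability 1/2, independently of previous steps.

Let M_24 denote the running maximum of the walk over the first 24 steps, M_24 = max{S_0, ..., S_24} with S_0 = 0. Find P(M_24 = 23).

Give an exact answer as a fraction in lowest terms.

Let M_24 = max(S_0,...,S_24). Use the reflection principle: for j ≥ 1, #{paths with M_24 ≥ j} = #{S_24 ≥ j} + #{S_24 ≥ j+1}.
By reflection, #{M_24 ≥ 23} = #{S_24 ≥ 23} + #{S_24 ≥ 24} = 1 + 1 = 2.
#{M_24 ≥ 24} = #{S_24 ≥ 24} + #{S_24 ≥ 25} = 1 + 0 = 1.
#{M_24 = 23} = 2 - 1 = 1.
P(M_24 = 23) = 1/16777216 = 1/16777216

Answer: 1/16777216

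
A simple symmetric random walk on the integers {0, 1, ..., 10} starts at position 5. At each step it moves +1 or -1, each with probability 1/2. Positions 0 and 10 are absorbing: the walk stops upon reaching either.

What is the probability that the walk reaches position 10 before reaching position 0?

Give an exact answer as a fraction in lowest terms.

Answer: 1/2

Derivation:
Symmetric walk (p = 1/2): the harmonic-function argument gives P(hit 10 before 0 | start at 5) = a/N.
P = 5/10 = 1/2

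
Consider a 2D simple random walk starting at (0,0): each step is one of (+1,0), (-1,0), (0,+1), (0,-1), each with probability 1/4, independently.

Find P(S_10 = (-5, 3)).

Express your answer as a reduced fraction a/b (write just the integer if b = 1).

Answer: 525/262144

Derivation:
Let h be the number of horizontal steps (so 10-h are vertical). To end at (-5,3) need (h-5)/2 right-steps and ((10-h)+3)/2 up-steps.
Sum over h with 5 ≤ h ≤ 7, h ≡ 1 (mod 2), 10-h ≡ 1 (mod 2):
h=5: C(10,5)·C(5,0)·C(5,4) = 252·1·5 = 1260
h=7: C(10,7)·C(7,1)·C(3,3) = 120·7·1 = 840
Total favorable: 2100
Total paths: 4^10 = 1048576
P = 2100/1048576 = 525/262144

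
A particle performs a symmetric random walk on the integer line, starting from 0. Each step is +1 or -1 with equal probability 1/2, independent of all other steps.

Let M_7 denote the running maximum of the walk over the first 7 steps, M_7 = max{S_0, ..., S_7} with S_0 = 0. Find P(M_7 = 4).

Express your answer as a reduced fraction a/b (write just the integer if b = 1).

Let M_7 = max(S_0,...,S_7). Use the reflection principle: for j ≥ 1, #{paths with M_7 ≥ j} = #{S_7 ≥ j} + #{S_7 ≥ j+1}.
By reflection, #{M_7 ≥ 4} = #{S_7 ≥ 4} + #{S_7 ≥ 5} = 8 + 8 = 16.
#{M_7 ≥ 5} = #{S_7 ≥ 5} + #{S_7 ≥ 6} = 8 + 1 = 9.
#{M_7 = 4} = 16 - 9 = 7.
P(M_7 = 4) = 7/128 = 7/128

Answer: 7/128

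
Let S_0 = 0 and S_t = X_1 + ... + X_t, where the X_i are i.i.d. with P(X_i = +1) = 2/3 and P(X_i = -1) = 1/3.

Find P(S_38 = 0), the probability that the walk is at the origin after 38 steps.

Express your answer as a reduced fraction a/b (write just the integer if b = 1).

To be at 0 after 38 steps: need exactly 19 steps of +1 and 19 of -1.
Number of such sequences: C(38,19) = 35345263800
Each has probability (2/3)^19 · (1/3)^19 = 524288/1350851717672992089
P = 35345263800 · 524288/1350851717672992089 = 6177032555724800/450283905890997363

Answer: 6177032555724800/450283905890997363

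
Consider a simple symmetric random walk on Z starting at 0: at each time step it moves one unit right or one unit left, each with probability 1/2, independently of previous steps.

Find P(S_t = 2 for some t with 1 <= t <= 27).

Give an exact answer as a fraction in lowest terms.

Answer: 11762641/16777216

Derivation:
Count via complement. Let g(t,s) = #length-t paths at position s with S_1..S_t all ≠ 2.
g(t,s) = g(t-1,s-1) + g(t-1,s+1) for s ≠ 2; g(t,2) = 0.
t=0: g(0,0)=1
t=1: g(1,-1)=1 g(1,1)=1
t=2: g(2,-2)=1 g(2,0)=2
t=3: g(3,-3)=1 g(3,-1)=3 g(3,1)=2
t=4: g(4,-4)=1 g(4,-2)=4 g(4,0)=5
t=5: g(5,-5)=1 g(5,-3)=5 g(5,-1)=9 g(5,1)=5
t=6: g(6,-6)=1 g(6,-4)=6 g(6,-2)=14 g(6,0)=14
t=7: g(7,-7)=1 g(7,-5)=7 g(7,-3)=20 g(7,-1)=28 g(7,1)=14
t=8: g(8,-8)=1 g(8,-6)=8 g(8,-4)=27 g(8,-2)=48 g(8,0)=42
t=9: g(9,-9)=1 g(9,-7)=9 g(9,-5)=35 g(9,-3)=75 g(9,-1)=90 g(9,1)=42
t=10: g(10,-10)=1 g(10,-8)=10 g(10,-6)=44 g(10,-4)=110 g(10,-2)=165 g(10,0)=132
t=11: g(11,-11)=1 g(11,-9)=11 g(11,-7)=54 g(11,-5)=154 g(11,-3)=275 g(11,-1)=297 g(11,1)=132
t=12: g(12,-12)=1 g(12,-10)=12 g(12,-8)=65 g(12,-6)=208 g(12,-4)=429 g(12,-2)=572 g(12,0)=429
t=13: g(13,-13)=1 g(13,-11)=13 g(13,-9)=77 g(13,-7)=273 g(13,-5)=637 g(13,-3)=1001 g(13,-1)=1001 g(13,1)=429
t=14: g(14,-14)=1 g(14,-12)=14 g(14,-10)=90 g(14,-8)=350 g(14,-6)=910 g(14,-4)=1638 g(14,-2)=2002 g(14,0)=1430
t=15: g(15,-15)=1 g(15,-13)=15 g(15,-11)=104 g(15,-9)=440 g(15,-7)=1260 g(15,-5)=2548 g(15,-3)=3640 g(15,-1)=3432 g(15,1)=1430
t=16: g(16,-16)=1 g(16,-14)=16 g(16,-12)=119 g(16,-10)=544 g(16,-8)=1700 g(16,-6)=3808 g(16,-4)=6188 g(16,-2)=7072 g(16,0)=4862
t=17: g(17,-17)=1 g(17,-15)=17 g(17,-13)=135 g(17,-11)=663 g(17,-9)=2244 g(17,-7)=5508 g(17,-5)=9996 g(17,-3)=13260 g(17,-1)=11934 g(17,1)=4862
t=18: g(18,-18)=1 g(18,-16)=18 g(18,-14)=152 g(18,-12)=798 g(18,-10)=2907 g(18,-8)=7752 g(18,-6)=15504 g(18,-4)=23256 g(18,-2)=25194 g(18,0)=16796
t=19: g(19,-19)=1 g(19,-17)=19 g(19,-15)=170 g(19,-13)=950 g(19,-11)=3705 g(19,-9)=10659 g(19,-7)=23256 g(19,-5)=38760 g(19,-3)=48450 g(19,-1)=41990 g(19,1)=16796
t=20: g(20,-20)=1 g(20,-18)=20 g(20,-16)=189 g(20,-14)=1120 g(20,-12)=4655 g(20,-10)=14364 g(20,-8)=33915 g(20,-6)=62016 g(20,-4)=87210 g(20,-2)=90440 g(20,0)=58786
t=21: g(21,-21)=1 g(21,-19)=21 g(21,-17)=209 g(21,-15)=1309 g(21,-13)=5775 g(21,-11)=19019 g(21,-9)=48279 g(21,-7)=95931 g(21,-5)=149226 g(21,-3)=177650 g(21,-1)=149226 g(21,1)=58786
t=22: g(22,-22)=1 g(22,-20)=22 g(22,-18)=230 g(22,-16)=1518 g(22,-14)=7084 g(22,-12)=24794 g(22,-10)=67298 g(22,-8)=144210 g(22,-6)=245157 g(22,-4)=326876 g(22,-2)=326876 g(22,0)=208012
t=23: g(23,-23)=1 g(23,-21)=23 g(23,-19)=252 g(23,-17)=1748 g(23,-15)=8602 g(23,-13)=31878 g(23,-11)=92092 g(23,-9)=211508 g(23,-7)=389367 g(23,-5)=572033 g(23,-3)=653752 g(23,-1)=534888 g(23,1)=208012
t=24: g(24,-24)=1 g(24,-22)=24 g(24,-20)=275 g(24,-18)=2000 g(24,-16)=10350 g(24,-14)=40480 g(24,-12)=123970 g(24,-10)=303600 g(24,-8)=600875 g(24,-6)=961400 g(24,-4)=1225785 g(24,-2)=1188640 g(24,0)=742900
t=25: g(25,-25)=1 g(25,-23)=25 g(25,-21)=299 g(25,-19)=2275 g(25,-17)=12350 g(25,-15)=50830 g(25,-13)=164450 g(25,-11)=427570 g(25,-9)=904475 g(25,-7)=1562275 g(25,-5)=2187185 g(25,-3)=2414425 g(25,-1)=1931540 g(25,1)=742900
t=26: g(26,-26)=1 g(26,-24)=26 g(26,-22)=324 g(26,-20)=2574 g(26,-18)=14625 g(26,-16)=63180 g(26,-14)=215280 g(26,-12)=592020 g(26,-10)=1332045 g(26,-8)=2466750 g(26,-6)=3749460 g(26,-4)=4601610 g(26,-2)=4345965 g(26,0)=2674440
t=27: g(27,-27)=1 g(27,-25)=27 g(27,-23)=350 g(27,-21)=2898 g(27,-19)=17199 g(27,-17)=77805 g(27,-15)=278460 g(27,-13)=807300 g(27,-11)=1924065 g(27,-9)=3798795 g(27,-7)=6216210 g(27,-5)=8351070 g(27,-3)=8947575 g(27,-1)=7020405 g(27,1)=2674440
Paths never hitting 2: Σ_s g(27,s) = 40116600
Paths hitting 2: 2^27 - 40116600 = 94101128
P = 94101128/134217728 = 11762641/16777216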